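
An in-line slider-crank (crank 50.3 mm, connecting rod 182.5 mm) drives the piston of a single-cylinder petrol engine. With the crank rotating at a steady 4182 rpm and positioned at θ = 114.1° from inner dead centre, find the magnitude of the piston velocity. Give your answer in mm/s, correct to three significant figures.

17800

ω = 2π·4182/60 = 437.9 rad/s
For an in-line slider-crank, x = r cosθ + √(L² − r² sin²θ), so v = −rω sinθ·[1 + r cosθ/√(L² − r² sin²θ)].
With r = 0.0503 m, L = 0.1825 m, θ = 114.1°: √(L² − r² sin²θ) = 0.17663 m.
v = −0.0503·437.9·0.91283·[1 + 0.0503·-0.40833/0.17663] = -17.77 m/s.
|v| = 17.77 m/s = 17770 mm/s.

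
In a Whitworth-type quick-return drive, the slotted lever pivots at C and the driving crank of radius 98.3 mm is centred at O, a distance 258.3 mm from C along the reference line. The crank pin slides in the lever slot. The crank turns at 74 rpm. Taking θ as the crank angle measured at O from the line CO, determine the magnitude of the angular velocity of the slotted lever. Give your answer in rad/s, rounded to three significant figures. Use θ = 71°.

1.50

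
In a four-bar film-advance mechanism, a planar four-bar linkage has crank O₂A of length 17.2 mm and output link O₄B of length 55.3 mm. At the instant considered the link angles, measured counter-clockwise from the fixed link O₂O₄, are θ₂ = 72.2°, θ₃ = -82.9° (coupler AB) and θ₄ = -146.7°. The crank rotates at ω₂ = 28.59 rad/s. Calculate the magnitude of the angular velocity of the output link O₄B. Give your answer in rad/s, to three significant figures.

4.17

ω₂ = 28.59 rad/s
Differentiating the loop-closure r₂e^{iθ₂}+r₃e^{iθ₃}=r₁+r₄e^{iθ₄} gives r₂ω₂e^{iθ₂}+r₃ω₃e^{iθ₃}=r₄ω₄e^{iθ₄}.
Eliminating the other unknown: ω₄ = r₂ω₂ sin(θ₂−θ₃) / [r₄ sin(θ₄−θ₃)].
Numerator sine = +0.42104; denominator sine = -0.89726.
Result = 0.0172·28.59·(+0.42104) / (0.0553·(-0.89726)) = -4.1727 rad/s; magnitude 4.1727 rad/s.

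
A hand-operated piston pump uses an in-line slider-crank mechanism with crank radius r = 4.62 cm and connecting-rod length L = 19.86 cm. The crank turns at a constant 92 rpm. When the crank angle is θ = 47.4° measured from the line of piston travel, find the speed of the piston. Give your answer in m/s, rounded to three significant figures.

0.380

ω = 2π·92/60 = 9.634 rad/s
For an in-line slider-crank, x = r cosθ + √(L² − r² sin²θ), so v = −rω sinθ·[1 + r cosθ/√(L² − r² sin²θ)].
With r = 0.0462 m, L = 0.1986 m, θ = 47.4°: √(L² − r² sin²θ) = 0.19567 m.
v = −0.0462·9.634·0.73610·[1 + 0.0462·0.67688/0.19567] = -0.38 m/s.
|v| = 0.38 m/s.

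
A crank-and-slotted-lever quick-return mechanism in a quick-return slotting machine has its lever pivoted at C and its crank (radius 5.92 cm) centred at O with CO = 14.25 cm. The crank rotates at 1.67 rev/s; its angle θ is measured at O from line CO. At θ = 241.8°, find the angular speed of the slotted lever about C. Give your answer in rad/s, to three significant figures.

ω = 10.49 rad/s (from 1.67 rev/s).
Crank pin A relative to C: A = (d + r cosθ, r sinθ); lever angle φ = atan2(r sinθ, d + r cosθ).
Differentiating tanφ: φ̇ = rω(d cosθ + r)/(d² + r² + 2dr cosθ).
d² + r² + 2dr cosθ = |CA|² = 0.015838 m²;  d cosθ + r = -0.0081385 m.
|ω_lever| = |0.0592·10.49·-0.0081385| / 0.015838 = 0.3192 rad/s.

0.319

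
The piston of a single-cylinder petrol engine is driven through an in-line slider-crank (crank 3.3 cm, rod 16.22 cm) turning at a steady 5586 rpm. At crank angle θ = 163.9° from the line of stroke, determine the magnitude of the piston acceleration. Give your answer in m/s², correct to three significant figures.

8900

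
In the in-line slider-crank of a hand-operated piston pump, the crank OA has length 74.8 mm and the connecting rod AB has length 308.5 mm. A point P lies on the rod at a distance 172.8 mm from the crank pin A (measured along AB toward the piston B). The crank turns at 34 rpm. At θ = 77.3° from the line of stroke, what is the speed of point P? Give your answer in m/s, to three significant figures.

0.269

ω = 3.56 rad/s.  Crank-pin speed |V_A| = rω = 0.26632 m/s, perpendicular to OA.
Rod angle: sinφ = −(r/L) sinθ ⇒ φ = -13.682°; ω_rod = −rω cosθ/√(L²−r²sin²θ) = -0.19533 rad/s.
V_P = V_A + ω_rod × AP, with AP = 0.1728 m along the rod.
Components: V_Px = −rω sinθ − a·ω_rod·sinφ = -0.26779 m/s;  V_Py = rω cosθ + a·ω_rod·cosφ = +0.025754 m/s.
|V_P| = √(V_Px² + V_Py²) = 0.26903 m/s.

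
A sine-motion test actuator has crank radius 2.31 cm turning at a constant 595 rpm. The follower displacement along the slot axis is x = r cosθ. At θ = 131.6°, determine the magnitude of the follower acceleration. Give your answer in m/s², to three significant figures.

ω = 62.31 rad/s (from 595 rpm).
x = r cosθ ⇒ ẍ = −rω² cosθ (ω constant).
|a| = rω²|cosθ| = 0.0231·(62.31)²·|cos 131.6°| = 59.542 m/s².

59.5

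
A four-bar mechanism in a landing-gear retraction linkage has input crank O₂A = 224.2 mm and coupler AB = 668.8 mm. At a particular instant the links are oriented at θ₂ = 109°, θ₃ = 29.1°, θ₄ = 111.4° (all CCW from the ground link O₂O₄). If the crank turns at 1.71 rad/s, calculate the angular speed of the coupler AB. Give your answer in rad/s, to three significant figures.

ω₂ = 1.71 rad/s
Differentiating the loop-closure r₂e^{iθ₂}+r₃e^{iθ₃}=r₁+r₄e^{iθ₄} gives r₂ω₂e^{iθ₂}+r₃ω₃e^{iθ₃}=r₄ω₄e^{iθ₄}.
Eliminating the other unknown: ω₃ = r₂ω₂ sin(θ₄−θ₂) / [r₃ sin(θ₃−θ₄)].
Numerator sine = +0.04188; denominator sine = -0.99098.
Result = 0.2242·1.71·(+0.04188) / (0.6688·(-0.99098)) = -0.024223 rad/s; magnitude 0.024223 rad/s.

0.0242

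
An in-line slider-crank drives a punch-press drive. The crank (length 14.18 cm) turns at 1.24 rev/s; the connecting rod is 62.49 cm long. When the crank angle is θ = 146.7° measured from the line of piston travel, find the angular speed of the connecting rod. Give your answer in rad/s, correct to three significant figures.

1.49

ω = 7.791 rad/s (converted from 1.24 rev/s).
The rod makes angle φ with the slider axis where L sinφ = r sinθ; differentiating, L cosφ·φ̇ = r ω cosθ.
L cosφ = √(L² − r² sin²θ) = 0.62003 m.
|ω_rod| = r ω |cosθ| / √(L² − r² sin²θ) = 0.1418·7.791·0.83581/0.62003 = 1.4893 rad/s.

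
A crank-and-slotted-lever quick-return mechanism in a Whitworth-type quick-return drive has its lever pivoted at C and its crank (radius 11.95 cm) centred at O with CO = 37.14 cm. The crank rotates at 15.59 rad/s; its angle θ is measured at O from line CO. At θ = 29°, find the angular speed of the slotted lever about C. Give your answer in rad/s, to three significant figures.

3.60

ω = 15.59 rad/s
Crank pin A relative to C: A = (d + r cosθ, r sinθ); lever angle φ = atan2(r sinθ, d + r cosθ).
Differentiating tanφ: φ̇ = rω(d cosθ + r)/(d² + r² + 2dr cosθ).
d² + r² + 2dr cosθ = |CA|² = 0.229853 m²;  d cosθ + r = +0.44433 m.
|ω_lever| = |0.1195·15.59·+0.44433| / 0.229853 = 3.6014 rad/s.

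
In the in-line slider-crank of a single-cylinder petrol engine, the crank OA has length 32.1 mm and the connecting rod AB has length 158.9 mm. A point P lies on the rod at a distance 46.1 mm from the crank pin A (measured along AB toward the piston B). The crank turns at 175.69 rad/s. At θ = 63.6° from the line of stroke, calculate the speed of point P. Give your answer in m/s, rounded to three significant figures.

5.48

ω = 175.7 rad/s.  Crank-pin speed |V_A| = rω = 5.6396 m/s, perpendicular to OA.
Rod angle: sinφ = −(r/L) sinθ ⇒ φ = -10.425°; ω_rod = −rω cosθ/√(L²−r²sin²θ) = -16.046 rad/s.
V_P = V_A + ω_rod × AP, with AP = 0.0461 m along the rod.
Components: V_Px = −rω sinθ − a·ω_rod·sinφ = -5.1853 m/s;  V_Py = rω cosθ + a·ω_rod·cosφ = +1.7801 m/s.
|V_P| = √(V_Px² + V_Py²) = 5.4824 m/s.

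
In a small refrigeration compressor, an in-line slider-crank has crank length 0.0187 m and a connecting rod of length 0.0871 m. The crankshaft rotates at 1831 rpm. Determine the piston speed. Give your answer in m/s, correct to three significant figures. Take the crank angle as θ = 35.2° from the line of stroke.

ω = 2π·1831/60 = 191.7 rad/s
For an in-line slider-crank, x = r cosθ + √(L² − r² sin²θ), so v = −rω sinθ·[1 + r cosθ/√(L² − r² sin²θ)].
With r = 0.0187 m, L = 0.0871 m, θ = 35.2°: √(L² − r² sin²θ) = 0.08643 m.
v = −0.0187·191.7·0.57643·[1 + 0.0187·0.81714/0.08643] = -2.4323 m/s.
|v| = 2.4323 m/s.

2.43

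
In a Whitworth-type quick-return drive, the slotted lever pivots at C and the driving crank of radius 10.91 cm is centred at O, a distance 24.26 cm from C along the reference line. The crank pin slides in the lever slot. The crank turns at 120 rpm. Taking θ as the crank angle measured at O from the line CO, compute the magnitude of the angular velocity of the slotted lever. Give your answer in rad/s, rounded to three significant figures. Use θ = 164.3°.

ω = 12.57 rad/s (from 120 rpm).
Crank pin A relative to C: A = (d + r cosθ, r sinθ); lever angle φ = atan2(r sinθ, d + r cosθ).
Differentiating tanφ: φ̇ = rω(d cosθ + r)/(d² + r² + 2dr cosθ).
d² + r² + 2dr cosθ = |CA|² = 0.0197972 m²;  d cosθ + r = -0.12445 m.
|ω_lever| = |0.1091·12.57·-0.12445| / 0.0197972 = 8.6183 rad/s.

8.62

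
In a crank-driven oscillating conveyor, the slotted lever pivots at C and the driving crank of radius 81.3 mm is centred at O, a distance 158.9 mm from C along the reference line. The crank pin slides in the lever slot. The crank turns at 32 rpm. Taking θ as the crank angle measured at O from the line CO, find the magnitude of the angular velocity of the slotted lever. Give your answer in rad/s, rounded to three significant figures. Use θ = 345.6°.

1.13

ω = 3.351 rad/s (from 32 rpm).
Crank pin A relative to C: A = (d + r cosθ, r sinθ); lever angle φ = atan2(r sinθ, d + r cosθ).
Differentiating tanφ: φ̇ = rω(d cosθ + r)/(d² + r² + 2dr cosθ).
d² + r² + 2dr cosθ = |CA|² = 0.0568843 m²;  d cosθ + r = +0.23521 m.
|ω_lever| = |0.0813·3.351·+0.23521| / 0.0568843 = 1.1265 rad/s.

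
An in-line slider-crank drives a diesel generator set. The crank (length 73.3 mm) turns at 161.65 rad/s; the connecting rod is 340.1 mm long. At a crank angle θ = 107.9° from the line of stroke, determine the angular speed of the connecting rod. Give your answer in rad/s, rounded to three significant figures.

10.9

ω = 161.7 rad/s
The rod makes angle φ with the slider axis where L sinφ = r sinθ; differentiating, L cosφ·φ̇ = r ω cosθ.
L cosφ = √(L² − r² sin²θ) = 0.33287 m.
|ω_rod| = r ω |cosθ| / √(L² − r² sin²θ) = 0.0733·161.7·0.30736/0.33287 = 10.941 rad/s.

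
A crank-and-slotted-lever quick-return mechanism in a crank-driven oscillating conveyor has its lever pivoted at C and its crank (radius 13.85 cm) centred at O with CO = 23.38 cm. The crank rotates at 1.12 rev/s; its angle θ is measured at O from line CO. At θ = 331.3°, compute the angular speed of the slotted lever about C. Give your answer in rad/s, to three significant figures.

2.56

ω = 7.037 rad/s (from 1.12 rev/s).
Crank pin A relative to C: A = (d + r cosθ, r sinθ); lever angle φ = atan2(r sinθ, d + r cosθ).
Differentiating tanφ: φ̇ = rω(d cosθ + r)/(d² + r² + 2dr cosθ).
d² + r² + 2dr cosθ = |CA|² = 0.130651 m²;  d cosθ + r = +0.34358 m.
|ω_lever| = |0.1385·7.037·+0.34358| / 0.130651 = 2.5631 rad/s.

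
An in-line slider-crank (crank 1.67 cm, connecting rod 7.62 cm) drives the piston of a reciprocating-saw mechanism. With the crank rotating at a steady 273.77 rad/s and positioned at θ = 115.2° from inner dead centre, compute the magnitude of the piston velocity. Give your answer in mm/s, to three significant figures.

ω = 273.8 rad/s
For an in-line slider-crank, x = r cosθ + √(L² − r² sin²θ), so v = −rω sinθ·[1 + r cosθ/√(L² − r² sin²θ)].
With r = 0.0167 m, L = 0.0762 m, θ = 115.2°: √(L² − r² sin²θ) = 0.074687 m.
v = −0.0167·273.8·0.90483·[1 + 0.0167·-0.42578/0.074687] = -3.743 m/s.
|v| = 3.743 m/s = 3743 mm/s.

3740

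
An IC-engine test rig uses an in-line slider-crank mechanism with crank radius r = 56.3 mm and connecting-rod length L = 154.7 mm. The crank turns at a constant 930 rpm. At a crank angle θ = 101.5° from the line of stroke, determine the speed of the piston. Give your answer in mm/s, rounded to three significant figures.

ω = 2π·930/60 = 97.39 rad/s
For an in-line slider-crank, x = r cosθ + √(L² − r² sin²θ), so v = −rω sinθ·[1 + r cosθ/√(L² − r² sin²θ)].
With r = 0.0563 m, L = 0.1547 m, θ = 101.5°: √(L² − r² sin²θ) = 0.14453 m.
v = −0.0563·97.39·0.97992·[1 + 0.0563·-0.19937/0.14453] = -4.9557 m/s.
|v| = 4.9557 m/s = 4955.7 mm/s.

4960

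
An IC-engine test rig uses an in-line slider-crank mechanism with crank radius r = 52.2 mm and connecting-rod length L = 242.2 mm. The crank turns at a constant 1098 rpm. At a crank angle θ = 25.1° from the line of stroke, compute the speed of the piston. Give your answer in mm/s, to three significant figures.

3050

ω = 2π·1098/60 = 115 rad/s
For an in-line slider-crank, x = r cosθ + √(L² − r² sin²θ), so v = −rω sinθ·[1 + r cosθ/√(L² − r² sin²θ)].
With r = 0.0522 m, L = 0.2422 m, θ = 25.1°: √(L² − r² sin²θ) = 0.24119 m.
v = −0.0522·115·0.42420·[1 + 0.0522·0.90557/0.24119] = -3.0451 m/s.
|v| = 3.0451 m/s = 3045.1 mm/s.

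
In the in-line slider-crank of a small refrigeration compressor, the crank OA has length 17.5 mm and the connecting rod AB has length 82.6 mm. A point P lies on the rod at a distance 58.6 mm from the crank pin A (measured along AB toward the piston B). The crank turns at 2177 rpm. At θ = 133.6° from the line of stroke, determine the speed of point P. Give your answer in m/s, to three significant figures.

2.71

ω = 228 rad/s.  Crank-pin speed |V_A| = rω = 3.9896 m/s, perpendicular to OA.
Rod angle: sinφ = −(r/L) sinθ ⇒ φ = -8.826°; ω_rod = −rω cosθ/√(L²−r²sin²θ) = +33.708 rad/s.
V_P = V_A + ω_rod × AP, with AP = 0.0586 m along the rod.
Components: V_Px = −rω sinθ − a·ω_rod·sinφ = -2.5861 m/s;  V_Py = rω cosθ + a·ω_rod·cosφ = -0.7994 m/s.
|V_P| = √(V_Px² + V_Py²) = 2.7068 m/s.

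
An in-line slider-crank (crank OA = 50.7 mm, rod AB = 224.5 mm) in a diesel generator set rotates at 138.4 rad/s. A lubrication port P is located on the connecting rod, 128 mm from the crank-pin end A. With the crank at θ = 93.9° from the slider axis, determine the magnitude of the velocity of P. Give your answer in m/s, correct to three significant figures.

6.94

ω = 138.4 rad/s.  Crank-pin speed |V_A| = rω = 7.0169 m/s, perpendicular to OA.
Rod angle: sinφ = −(r/L) sinθ ⇒ φ = -13.021°; ω_rod = −rω cosθ/√(L²−r²sin²θ) = +2.182 rad/s.
V_P = V_A + ω_rod × AP, with AP = 0.128 m along the rod.
Components: V_Px = −rω sinθ − a·ω_rod·sinφ = -6.9377 m/s;  V_Py = rω cosθ + a·ω_rod·cosφ = -0.20515 m/s.
|V_P| = √(V_Px² + V_Py²) = 6.9407 m/s.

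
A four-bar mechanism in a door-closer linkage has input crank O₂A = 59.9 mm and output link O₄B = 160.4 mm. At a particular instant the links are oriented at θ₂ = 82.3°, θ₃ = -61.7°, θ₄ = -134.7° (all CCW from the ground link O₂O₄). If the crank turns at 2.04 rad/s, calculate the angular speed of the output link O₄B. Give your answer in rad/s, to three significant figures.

0.468

ω₂ = 2.04 rad/s
Differentiating the loop-closure r₂e^{iθ₂}+r₃e^{iθ₃}=r₁+r₄e^{iθ₄} gives r₂ω₂e^{iθ₂}+r₃ω₃e^{iθ₃}=r₄ω₄e^{iθ₄}.
Eliminating the other unknown: ω₄ = r₂ω₂ sin(θ₂−θ₃) / [r₄ sin(θ₄−θ₃)].
Numerator sine = +0.58779; denominator sine = -0.95630.
Result = 0.0599·2.04·(+0.58779) / (0.1604·(-0.95630)) = -0.46825 rad/s; magnitude 0.46825 rad/s.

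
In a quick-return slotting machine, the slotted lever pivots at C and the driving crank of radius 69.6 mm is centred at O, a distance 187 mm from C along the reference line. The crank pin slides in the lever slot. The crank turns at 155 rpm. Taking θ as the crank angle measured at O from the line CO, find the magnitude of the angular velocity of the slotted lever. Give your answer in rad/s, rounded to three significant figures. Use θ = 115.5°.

ω = 16.23 rad/s (from 155 rpm).
Crank pin A relative to C: A = (d + r cosθ, r sinθ); lever angle φ = atan2(r sinθ, d + r cosθ).
Differentiating tanφ: φ̇ = rω(d cosθ + r)/(d² + r² + 2dr cosθ).
d² + r² + 2dr cosθ = |CA|² = 0.0286068 m²;  d cosθ + r = -0.010906 m.
|ω_lever| = |0.0696·16.23·-0.010906| / 0.0286068 = 0.43067 rad/s.

0.431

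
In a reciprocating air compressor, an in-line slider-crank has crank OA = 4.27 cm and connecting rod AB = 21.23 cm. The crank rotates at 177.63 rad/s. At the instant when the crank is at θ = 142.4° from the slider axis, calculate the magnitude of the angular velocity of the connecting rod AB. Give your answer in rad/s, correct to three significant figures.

ω = 177.6 rad/s
The rod makes angle φ with the slider axis where L sinφ = r sinθ; differentiating, L cosφ·φ̇ = r ω cosθ.
L cosφ = √(L² − r² sin²θ) = 0.2107 m.
|ω_rod| = r ω |cosθ| / √(L² − r² sin²θ) = 0.0427·177.6·0.79229/0.2107 = 28.522 rad/s.

28.5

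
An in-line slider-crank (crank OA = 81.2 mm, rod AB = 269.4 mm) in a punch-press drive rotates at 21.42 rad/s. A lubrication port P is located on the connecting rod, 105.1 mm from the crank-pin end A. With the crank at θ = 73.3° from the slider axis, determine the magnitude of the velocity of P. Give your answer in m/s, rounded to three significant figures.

1.75

ω = 21.42 rad/s.  Crank-pin speed |V_A| = rω = 1.7393 m/s, perpendicular to OA.
Rod angle: sinφ = −(r/L) sinθ ⇒ φ = -16.780°; ω_rod = −rω cosθ/√(L²−r²sin²θ) = -1.9378 rad/s.
V_P = V_A + ω_rod × AP, with AP = 0.1051 m along the rod.
Components: V_Px = −rω sinθ − a·ω_rod·sinφ = -1.7247 m/s;  V_Py = rω cosθ + a·ω_rod·cosφ = +0.30482 m/s.
|V_P| = √(V_Px² + V_Py²) = 1.7515 m/s.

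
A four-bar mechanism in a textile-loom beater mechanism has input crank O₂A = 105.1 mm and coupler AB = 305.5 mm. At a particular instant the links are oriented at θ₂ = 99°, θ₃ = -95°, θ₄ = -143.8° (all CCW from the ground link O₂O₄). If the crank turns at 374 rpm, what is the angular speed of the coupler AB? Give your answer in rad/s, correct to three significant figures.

15.9

ω₂ = 39.17 rad/s (from 374 rpm).
Differentiating the loop-closure r₂e^{iθ₂}+r₃e^{iθ₃}=r₁+r₄e^{iθ₄} gives r₂ω₂e^{iθ₂}+r₃ω₃e^{iθ₃}=r₄ω₄e^{iθ₄}.
Eliminating the other unknown: ω₃ = r₂ω₂ sin(θ₄−θ₂) / [r₃ sin(θ₃−θ₄)].
Numerator sine = +0.88942; denominator sine = +0.75241.
Result = 0.1051·39.17·(+0.88942) / (0.3055·(+0.75241)) = +15.927 rad/s; magnitude 15.927 rad/s.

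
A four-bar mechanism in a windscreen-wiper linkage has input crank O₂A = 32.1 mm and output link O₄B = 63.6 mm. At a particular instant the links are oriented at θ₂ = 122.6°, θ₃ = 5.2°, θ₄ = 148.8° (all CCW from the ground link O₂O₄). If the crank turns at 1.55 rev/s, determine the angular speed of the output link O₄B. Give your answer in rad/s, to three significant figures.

ω₂ = 9.739 rad/s (from 1.55 rev/s).
Differentiating the loop-closure r₂e^{iθ₂}+r₃e^{iθ₃}=r₁+r₄e^{iθ₄} gives r₂ω₂e^{iθ₂}+r₃ω₃e^{iθ₃}=r₄ω₄e^{iθ₄}.
Eliminating the other unknown: ω₄ = r₂ω₂ sin(θ₂−θ₃) / [r₄ sin(θ₄−θ₃)].
Numerator sine = +0.88782; denominator sine = +0.59342.
Result = 0.0321·9.739·(+0.88782) / (0.0636·(+0.59342)) = +7.354 rad/s; magnitude 7.354 rad/s.

7.35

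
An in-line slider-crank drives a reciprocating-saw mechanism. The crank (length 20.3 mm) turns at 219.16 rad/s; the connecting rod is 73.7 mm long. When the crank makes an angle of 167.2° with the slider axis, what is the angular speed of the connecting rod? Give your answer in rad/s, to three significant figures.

ω = 219.2 rad/s
The rod makes angle φ with the slider axis where L sinφ = r sinθ; differentiating, L cosφ·φ̇ = r ω cosθ.
L cosφ = √(L² − r² sin²θ) = 0.073563 m.
|ω_rod| = r ω |cosθ| / √(L² − r² sin²θ) = 0.0203·219.2·0.97515/0.073563 = 58.975 rad/s.

59.0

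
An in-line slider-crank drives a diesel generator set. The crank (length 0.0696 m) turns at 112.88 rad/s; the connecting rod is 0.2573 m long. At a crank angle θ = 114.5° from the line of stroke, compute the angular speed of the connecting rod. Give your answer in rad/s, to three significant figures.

13.1

ω = 112.9 rad/s
The rod makes angle φ with the slider axis where L sinφ = r sinθ; differentiating, L cosφ·φ̇ = r ω cosθ.
L cosφ = √(L² − r² sin²θ) = 0.24938 m.
|ω_rod| = r ω |cosθ| / √(L² − r² sin²θ) = 0.0696·112.9·0.41469/0.24938 = 13.064 rad/s.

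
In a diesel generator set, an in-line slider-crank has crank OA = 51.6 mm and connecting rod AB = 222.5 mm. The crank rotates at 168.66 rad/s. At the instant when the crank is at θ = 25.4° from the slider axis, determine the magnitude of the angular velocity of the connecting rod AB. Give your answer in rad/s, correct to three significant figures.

ω = 168.7 rad/s
The rod makes angle φ with the slider axis where L sinφ = r sinθ; differentiating, L cosφ·φ̇ = r ω cosθ.
L cosφ = √(L² − r² sin²θ) = 0.2214 m.
|ω_rod| = r ω |cosθ| / √(L² − r² sin²θ) = 0.0516·168.7·0.90334/0.2214 = 35.509 rad/s.

35.5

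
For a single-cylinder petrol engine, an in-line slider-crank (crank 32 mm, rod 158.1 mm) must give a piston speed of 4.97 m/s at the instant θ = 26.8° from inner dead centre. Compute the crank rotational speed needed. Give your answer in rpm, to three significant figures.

For an in-line slider-crank, |v_piston| = rω|sinθ|·[1 + r cosθ/√(L² − r² sin²θ)].
With r = 0.032 m, L = 0.1581 m, θ = 26.8°: the bracketed kinematic factor |dx/dθ| = 0.017046 m.
ω = v/|dx/dθ| = 4.97/0.017046 = 291.57 rad/s.
N = 60ω/(2π) = 2784.3 rpm.

2780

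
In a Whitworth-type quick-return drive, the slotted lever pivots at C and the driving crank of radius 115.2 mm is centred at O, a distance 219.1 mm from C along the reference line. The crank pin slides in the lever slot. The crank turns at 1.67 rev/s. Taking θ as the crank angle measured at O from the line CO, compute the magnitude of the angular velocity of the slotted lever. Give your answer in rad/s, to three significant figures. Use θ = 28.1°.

3.52

ω = 10.49 rad/s (from 1.67 rev/s).
Crank pin A relative to C: A = (d + r cosθ, r sinθ); lever angle φ = atan2(r sinθ, d + r cosθ).
Differentiating tanφ: φ̇ = rω(d cosθ + r)/(d² + r² + 2dr cosθ).
d² + r² + 2dr cosθ = |CA|² = 0.105806 m²;  d cosθ + r = +0.30847 m.
|ω_lever| = |0.1152·10.49·+0.30847| / 0.105806 = 3.5242 rad/s.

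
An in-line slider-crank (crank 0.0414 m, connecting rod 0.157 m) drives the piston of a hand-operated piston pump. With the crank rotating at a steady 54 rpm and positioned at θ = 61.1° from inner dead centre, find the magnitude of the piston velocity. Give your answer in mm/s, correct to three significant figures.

232

ω = 2π·54/60 = 5.655 rad/s
For an in-line slider-crank, x = r cosθ + √(L² − r² sin²θ), so v = −rω sinθ·[1 + r cosθ/√(L² − r² sin²θ)].
With r = 0.0414 m, L = 0.157 m, θ = 61.1°: √(L² − r² sin²θ) = 0.15276 m.
v = −0.0414·5.655·0.87546·[1 + 0.0414·0.48328/0.15276] = -0.2318 m/s.
|v| = 0.2318 m/s = 231.8 mm/s.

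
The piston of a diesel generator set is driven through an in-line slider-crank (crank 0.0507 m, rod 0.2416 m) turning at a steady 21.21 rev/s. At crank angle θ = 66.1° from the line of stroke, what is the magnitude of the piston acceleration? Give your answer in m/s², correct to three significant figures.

ω = 2π·21.2 = 133.3 rad/s
x(θ) = r cosθ + √(L² − r² sin²θ); with ω constant, a = ω²·d²x/dθ².
d²x/dθ² = −r cosθ − r²(cos2θ)/√u − r⁴ sin²2θ/(4u^{3/2}),  u = L² − r² sin²θ = 0.056222 m².
Substituting r = 0.0507 m, L = 0.2416 m, θ = 66.1°: d²x/dθ² = -0.013327 m.
a = ω²·d²x/dθ² = (133.3)²·(-0.013327) = -236.68 m/s²;  |a| = 236.68 m/s².

237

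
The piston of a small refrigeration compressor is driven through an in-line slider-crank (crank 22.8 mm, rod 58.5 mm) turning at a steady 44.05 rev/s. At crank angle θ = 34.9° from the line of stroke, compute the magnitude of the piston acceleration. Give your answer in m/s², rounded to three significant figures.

ω = 2π·44 = 276.8 rad/s
x(θ) = r cosθ + √(L² − r² sin²θ); with ω constant, a = ω²·d²x/dθ².
d²x/dθ² = −r cosθ − r²(cos2θ)/√u − r⁴ sin²2θ/(4u^{3/2}),  u = L² − r² sin²θ = 0.00325208 m².
Substituting r = 0.0228 m, L = 0.0585 m, θ = 34.9°: d²x/dθ² = -0.022168 m.
a = ω²·d²x/dθ² = (276.8)²·(-0.022168) = -1698.2 m/s²;  |a| = 1698.2 m/s².

1700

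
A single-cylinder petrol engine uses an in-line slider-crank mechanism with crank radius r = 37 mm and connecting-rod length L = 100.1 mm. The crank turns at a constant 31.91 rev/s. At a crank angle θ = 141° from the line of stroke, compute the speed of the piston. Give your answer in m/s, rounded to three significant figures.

ω = 2π·31.9 = 200.5 rad/s
For an in-line slider-crank, x = r cosθ + √(L² − r² sin²θ), so v = −rω sinθ·[1 + r cosθ/√(L² − r² sin²θ)].
With r = 0.037 m, L = 0.1001 m, θ = 141°: √(L² − r² sin²θ) = 0.097354 m.
v = −0.037·200.5·0.62932·[1 + 0.037·-0.77715/0.097354] = -3.2896 m/s.
|v| = 3.2896 m/s.

3.29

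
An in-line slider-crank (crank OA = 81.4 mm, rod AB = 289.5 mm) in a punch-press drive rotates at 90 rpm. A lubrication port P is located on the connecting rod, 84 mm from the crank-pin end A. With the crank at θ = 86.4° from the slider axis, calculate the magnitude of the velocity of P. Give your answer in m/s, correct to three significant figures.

0.771

ω = 9.425 rad/s.  Crank-pin speed |V_A| = rω = 0.76718 m/s, perpendicular to OA.
Rod angle: sinφ = −(r/L) sinθ ⇒ φ = -16.297°; ω_rod = −rω cosθ/√(L²−r²sin²θ) = -0.17336 rad/s.
V_P = V_A + ω_rod × AP, with AP = 0.084 m along the rod.
Components: V_Px = −rω sinθ − a·ω_rod·sinφ = -0.76975 m/s;  V_Py = rω cosθ + a·ω_rod·cosφ = +0.034194 m/s.
|V_P| = √(V_Px² + V_Py²) = 0.77051 m/s.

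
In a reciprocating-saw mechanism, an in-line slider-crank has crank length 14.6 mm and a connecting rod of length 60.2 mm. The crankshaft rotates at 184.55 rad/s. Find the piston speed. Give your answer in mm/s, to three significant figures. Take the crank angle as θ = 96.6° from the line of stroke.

ω = 184.6 rad/s
For an in-line slider-crank, x = r cosθ + √(L² − r² sin²θ), so v = −rω sinθ·[1 + r cosθ/√(L² − r² sin²θ)].
With r = 0.0146 m, L = 0.0602 m, θ = 96.6°: √(L² − r² sin²θ) = 0.058427 m.
v = −0.0146·184.6·0.99337·[1 + 0.0146·-0.11494/0.058427] = -2.5997 m/s.
|v| = 2.5997 m/s = 2599.7 mm/s.

2600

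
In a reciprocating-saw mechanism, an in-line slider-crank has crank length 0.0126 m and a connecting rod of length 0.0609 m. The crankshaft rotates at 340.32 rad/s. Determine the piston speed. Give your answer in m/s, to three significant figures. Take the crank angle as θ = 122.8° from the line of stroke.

ω = 340.3 rad/s
For an in-line slider-crank, x = r cosθ + √(L² − r² sin²θ), so v = −rω sinθ·[1 + r cosθ/√(L² − r² sin²θ)].
With r = 0.0126 m, L = 0.0609 m, θ = 122.8°: √(L² − r² sin²θ) = 0.059972 m.
v = −0.0126·340.3·0.84057·[1 + 0.0126·-0.54171/0.059972] = -3.1942 m/s.
|v| = 3.1942 m/s.

3.19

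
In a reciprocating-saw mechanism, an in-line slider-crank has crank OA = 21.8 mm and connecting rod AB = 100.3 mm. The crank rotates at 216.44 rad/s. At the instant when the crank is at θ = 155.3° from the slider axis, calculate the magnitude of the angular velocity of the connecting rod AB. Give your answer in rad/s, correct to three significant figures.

ω = 216.4 rad/s
The rod makes angle φ with the slider axis where L sinφ = r sinθ; differentiating, L cosφ·φ̇ = r ω cosθ.
L cosφ = √(L² − r² sin²θ) = 0.099885 m.
|ω_rod| = r ω |cosθ| / √(L² − r² sin²θ) = 0.0218·216.4·0.90851/0.099885 = 42.916 rad/s.

42.9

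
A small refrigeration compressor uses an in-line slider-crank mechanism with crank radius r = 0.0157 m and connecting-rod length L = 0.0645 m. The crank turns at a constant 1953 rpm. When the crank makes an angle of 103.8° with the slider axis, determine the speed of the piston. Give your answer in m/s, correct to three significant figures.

2.93

ω = 2π·1953/60 = 204.5 rad/s
For an in-line slider-crank, x = r cosθ + √(L² − r² sin²θ), so v = −rω sinθ·[1 + r cosθ/√(L² − r² sin²θ)].
With r = 0.0157 m, L = 0.0645 m, θ = 103.8°: √(L² − r² sin²θ) = 0.062672 m.
v = −0.0157·204.5·0.97113·[1 + 0.0157·-0.23853/0.062672] = -2.9319 m/s.
|v| = 2.9319 m/s.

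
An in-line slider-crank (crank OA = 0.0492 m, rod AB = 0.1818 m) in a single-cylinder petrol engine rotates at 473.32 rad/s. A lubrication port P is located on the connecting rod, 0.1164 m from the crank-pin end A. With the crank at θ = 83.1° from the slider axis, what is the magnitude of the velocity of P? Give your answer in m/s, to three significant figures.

23.6

ω = 473.3 rad/s.  Crank-pin speed |V_A| = rω = 23.287 m/s, perpendicular to OA.
Rod angle: sinφ = −(r/L) sinθ ⇒ φ = -15.585°; ω_rod = −rω cosθ/√(L²−r²sin²θ) = -15.976 rad/s.
V_P = V_A + ω_rod × AP, with AP = 0.1164 m along the rod.
Components: V_Px = −rω sinθ − a·ω_rod·sinφ = -23.618 m/s;  V_Py = rω cosθ + a·ω_rod·cosφ = +1.0064 m/s.
|V_P| = √(V_Px² + V_Py²) = 23.64 m/s.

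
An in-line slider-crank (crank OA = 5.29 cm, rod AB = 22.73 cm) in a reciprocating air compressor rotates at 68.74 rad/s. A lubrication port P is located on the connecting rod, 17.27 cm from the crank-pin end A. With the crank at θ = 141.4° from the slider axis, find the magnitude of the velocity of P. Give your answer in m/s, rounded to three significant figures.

2.07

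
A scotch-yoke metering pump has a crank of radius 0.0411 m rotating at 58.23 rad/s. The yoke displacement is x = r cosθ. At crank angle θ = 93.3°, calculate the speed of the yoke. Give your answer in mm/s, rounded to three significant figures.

2390

ω = 58.23 rad/s
x = r cosθ ⇒ ẋ = −rω sinθ.
|v| = rω|sinθ| = 0.0411·58.23·|sin 93.3°| = 2.3893 m/s = 2389.3 mm/s.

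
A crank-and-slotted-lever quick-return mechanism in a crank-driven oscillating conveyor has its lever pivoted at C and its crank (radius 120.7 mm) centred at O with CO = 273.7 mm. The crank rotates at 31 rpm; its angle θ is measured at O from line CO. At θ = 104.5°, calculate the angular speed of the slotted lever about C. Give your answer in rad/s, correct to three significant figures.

0.280

ω = 3.246 rad/s (from 31 rpm).
Crank pin A relative to C: A = (d + r cosθ, r sinθ); lever angle φ = atan2(r sinθ, d + r cosθ).
Differentiating tanφ: φ̇ = rω(d cosθ + r)/(d² + r² + 2dr cosθ).
d² + r² + 2dr cosθ = |CA|² = 0.0729373 m²;  d cosθ + r = +0.052171 m.
|ω_lever| = |0.1207·3.246·+0.052171| / 0.0729373 = 0.28027 rad/s.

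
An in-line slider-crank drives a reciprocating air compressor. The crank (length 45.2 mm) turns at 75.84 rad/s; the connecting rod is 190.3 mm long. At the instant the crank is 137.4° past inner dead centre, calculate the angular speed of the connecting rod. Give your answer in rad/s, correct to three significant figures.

ω = 75.84 rad/s
The rod makes angle φ with the slider axis where L sinφ = r sinθ; differentiating, L cosφ·φ̇ = r ω cosθ.
L cosφ = √(L² − r² sin²θ) = 0.18782 m.
|ω_rod| = r ω |cosθ| / √(L² − r² sin²θ) = 0.0452·75.84·0.73610/0.18782 = 13.434 rad/s.

13.4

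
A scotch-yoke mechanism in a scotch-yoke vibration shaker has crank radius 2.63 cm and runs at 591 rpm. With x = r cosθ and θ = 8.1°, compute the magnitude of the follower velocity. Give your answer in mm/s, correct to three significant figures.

229

ω = 61.89 rad/s (from 591 rpm).
x = r cosθ ⇒ ẋ = −rω sinθ.
|v| = rω|sinθ| = 0.0263·61.89·|sin 8.1°| = 0.22934 m/s = 229.34 mm/s.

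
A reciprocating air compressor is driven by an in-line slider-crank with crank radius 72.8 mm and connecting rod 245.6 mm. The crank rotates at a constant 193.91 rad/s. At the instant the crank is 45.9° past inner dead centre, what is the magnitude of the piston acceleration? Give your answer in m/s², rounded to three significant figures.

ω = 193.9 rad/s
x(θ) = r cosθ + √(L² − r² sin²θ); with ω constant, a = ω²·d²x/dθ².
d²x/dθ² = −r cosθ − r²(cos2θ)/√u − r⁴ sin²2θ/(4u^{3/2}),  u = L² − r² sin²θ = 0.0575862 m².
Substituting r = 0.0728 m, L = 0.2456 m, θ = 45.9°: d²x/dθ² = -0.050476 m.
a = ω²·d²x/dθ² = (193.9)²·(-0.050476) = -1898 m/s²;  |a| = 1898 m/s².

1900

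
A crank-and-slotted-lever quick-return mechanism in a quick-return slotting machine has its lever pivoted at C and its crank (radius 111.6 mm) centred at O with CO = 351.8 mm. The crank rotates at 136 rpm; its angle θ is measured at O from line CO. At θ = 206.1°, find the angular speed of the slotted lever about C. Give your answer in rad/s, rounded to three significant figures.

ω = 14.24 rad/s (from 136 rpm).
Crank pin A relative to C: A = (d + r cosθ, r sinθ); lever angle φ = atan2(r sinθ, d + r cosθ).
Differentiating tanφ: φ̇ = rω(d cosθ + r)/(d² + r² + 2dr cosθ).
d² + r² + 2dr cosθ = |CA|² = 0.0657031 m²;  d cosθ + r = -0.20433 m.
|ω_lever| = |0.1116·14.24·-0.20433| / 0.0657031 = 4.9428 rad/s.

4.94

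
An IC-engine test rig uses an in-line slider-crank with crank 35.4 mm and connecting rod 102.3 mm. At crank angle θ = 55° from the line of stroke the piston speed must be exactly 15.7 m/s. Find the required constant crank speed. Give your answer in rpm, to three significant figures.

4280

For an in-line slider-crank, |v_piston| = rω|sinθ|·[1 + r cosθ/√(L² − r² sin²θ)].
With r = 0.0354 m, L = 0.1023 m, θ = 55°: the bracketed kinematic factor |dx/dθ| = 0.035 m.
ω = v/|dx/dθ| = 15.7/0.035 = 448.58 rad/s.
N = 60ω/(2π) = 4283.6 rpm.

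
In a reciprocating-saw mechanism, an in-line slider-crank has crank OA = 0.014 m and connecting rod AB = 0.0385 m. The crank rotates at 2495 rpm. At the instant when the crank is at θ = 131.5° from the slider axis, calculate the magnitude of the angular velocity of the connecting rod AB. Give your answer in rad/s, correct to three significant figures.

65.4

ω = 261.3 rad/s (converted from 2495 rpm).
The rod makes angle φ with the slider axis where L sinφ = r sinθ; differentiating, L cosφ·φ̇ = r ω cosθ.
L cosφ = √(L² − r² sin²θ) = 0.037045 m.
|ω_rod| = r ω |cosθ| / √(L² − r² sin²θ) = 0.014·261.3·0.66262/0.037045 = 65.428 rad/s.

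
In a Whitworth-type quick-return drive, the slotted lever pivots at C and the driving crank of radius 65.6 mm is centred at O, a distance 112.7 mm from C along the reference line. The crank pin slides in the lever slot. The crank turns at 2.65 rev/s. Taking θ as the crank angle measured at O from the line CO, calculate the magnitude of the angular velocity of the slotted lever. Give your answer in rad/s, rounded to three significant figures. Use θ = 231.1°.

ω = 16.65 rad/s (from 2.65 rev/s).
Crank pin A relative to C: A = (d + r cosθ, r sinθ); lever angle φ = atan2(r sinθ, d + r cosθ).
Differentiating tanφ: φ̇ = rω(d cosθ + r)/(d² + r² + 2dr cosθ).
d² + r² + 2dr cosθ = |CA|² = 0.00771944 m²;  d cosθ + r = -0.0051714 m.
|ω_lever| = |0.0656·16.65·-0.0051714| / 0.00771944 = 0.73174 rad/s.

0.732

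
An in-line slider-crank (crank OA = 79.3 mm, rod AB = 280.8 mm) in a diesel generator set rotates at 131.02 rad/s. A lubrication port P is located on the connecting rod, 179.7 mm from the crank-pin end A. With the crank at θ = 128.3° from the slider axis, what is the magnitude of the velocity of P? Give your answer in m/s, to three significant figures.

ω = 131 rad/s.  Crank-pin speed |V_A| = rω = 10.39 m/s, perpendicular to OA.
Rod angle: sinφ = −(r/L) sinθ ⇒ φ = -12.805°; ω_rod = −rω cosθ/√(L²−r²sin²θ) = +23.517 rad/s.
V_P = V_A + ω_rod × AP, with AP = 0.1797 m along the rod.
Components: V_Px = −rω sinθ − a·ω_rod·sinφ = -7.2171 m/s;  V_Py = rω cosθ + a·ω_rod·cosφ = -2.3185 m/s.
|V_P| = √(V_Px² + V_Py²) = 7.5804 m/s.

7.58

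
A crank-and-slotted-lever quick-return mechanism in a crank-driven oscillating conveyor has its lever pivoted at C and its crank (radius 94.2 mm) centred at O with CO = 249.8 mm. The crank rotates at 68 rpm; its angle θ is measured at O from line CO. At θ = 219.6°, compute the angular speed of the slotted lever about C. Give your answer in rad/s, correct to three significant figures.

ω = 7.121 rad/s (from 68 rpm).
Crank pin A relative to C: A = (d + r cosθ, r sinθ); lever angle φ = atan2(r sinθ, d + r cosθ).
Differentiating tanφ: φ̇ = rω(d cosθ + r)/(d² + r² + 2dr cosθ).
d² + r² + 2dr cosθ = |CA|² = 0.0350115 m²;  d cosθ + r = -0.098274 m.
|ω_lever| = |0.0942·7.121·-0.098274| / 0.0350115 = 1.8829 rad/s.

1.88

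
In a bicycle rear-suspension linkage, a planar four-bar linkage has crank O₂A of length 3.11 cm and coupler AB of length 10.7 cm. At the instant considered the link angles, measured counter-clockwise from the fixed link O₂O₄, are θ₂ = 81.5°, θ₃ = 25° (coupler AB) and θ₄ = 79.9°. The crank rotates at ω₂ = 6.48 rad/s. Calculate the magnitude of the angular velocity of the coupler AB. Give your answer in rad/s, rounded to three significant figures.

0.0643

ω₂ = 6.48 rad/s
Differentiating the loop-closure r₂e^{iθ₂}+r₃e^{iθ₃}=r₁+r₄e^{iθ₄} gives r₂ω₂e^{iθ₂}+r₃ω₃e^{iθ₃}=r₄ω₄e^{iθ₄}.
Eliminating the other unknown: ω₃ = r₂ω₂ sin(θ₄−θ₂) / [r₃ sin(θ₃−θ₄)].
Numerator sine = -0.02792; denominator sine = -0.81815.
Result = 0.0311·6.48·(-0.02792) / (0.107·(-0.81815)) = +0.064278 rad/s; magnitude 0.064278 rad/s.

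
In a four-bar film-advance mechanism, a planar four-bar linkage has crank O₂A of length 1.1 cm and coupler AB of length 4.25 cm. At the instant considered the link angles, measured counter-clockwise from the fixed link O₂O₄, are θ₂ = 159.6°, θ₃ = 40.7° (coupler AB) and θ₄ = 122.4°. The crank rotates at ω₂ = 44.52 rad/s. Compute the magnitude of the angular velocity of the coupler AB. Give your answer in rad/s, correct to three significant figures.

ω₂ = 44.52 rad/s
Differentiating the loop-closure r₂e^{iθ₂}+r₃e^{iθ₃}=r₁+r₄e^{iθ₄} gives r₂ω₂e^{iθ₂}+r₃ω₃e^{iθ₃}=r₄ω₄e^{iθ₄}.
Eliminating the other unknown: ω₃ = r₂ω₂ sin(θ₄−θ₂) / [r₃ sin(θ₃−θ₄)].
Numerator sine = -0.60460; denominator sine = -0.98953.
Result = 0.011·44.52·(-0.60460) / (0.0425·(-0.98953)) = +7.0404 rad/s; magnitude 7.0404 rad/s.

7.04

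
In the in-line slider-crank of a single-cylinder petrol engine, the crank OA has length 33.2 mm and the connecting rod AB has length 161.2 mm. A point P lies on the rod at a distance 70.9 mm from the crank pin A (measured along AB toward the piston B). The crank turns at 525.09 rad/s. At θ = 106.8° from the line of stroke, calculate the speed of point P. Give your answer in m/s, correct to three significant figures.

16.5

ω = 525.1 rad/s.  Crank-pin speed |V_A| = rω = 17.433 m/s, perpendicular to OA.
Rod angle: sinφ = −(r/L) sinθ ⇒ φ = -11.371°; ω_rod = −rω cosθ/√(L²−r²sin²θ) = +31.883 rad/s.
V_P = V_A + ω_rod × AP, with AP = 0.0709 m along the rod.
Components: V_Px = −rω sinθ − a·ω_rod·sinφ = -16.243 m/s;  V_Py = rω cosθ + a·ω_rod·cosφ = -2.8225 m/s.
|V_P| = √(V_Px² + V_Py²) = 16.487 m/s.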